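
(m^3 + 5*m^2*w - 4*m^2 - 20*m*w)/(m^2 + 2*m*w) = (m^2 + 5*m*w - 4*m - 20*w)/(m + 2*w)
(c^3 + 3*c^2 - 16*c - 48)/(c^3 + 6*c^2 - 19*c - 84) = (c + 4)/(c + 7)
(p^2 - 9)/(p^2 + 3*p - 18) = (p + 3)/(p + 6)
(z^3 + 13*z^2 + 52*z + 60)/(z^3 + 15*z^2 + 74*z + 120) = (z + 2)/(z + 4)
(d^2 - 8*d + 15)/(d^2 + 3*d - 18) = (d - 5)/(d + 6)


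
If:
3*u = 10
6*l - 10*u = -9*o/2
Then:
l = 50/9 - 3*o/4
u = 10/3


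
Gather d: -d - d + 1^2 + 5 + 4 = 10 - 2*d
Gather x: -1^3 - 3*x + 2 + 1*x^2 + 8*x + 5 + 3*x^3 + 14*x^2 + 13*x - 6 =3*x^3 + 15*x^2 + 18*x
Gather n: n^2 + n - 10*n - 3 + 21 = n^2 - 9*n + 18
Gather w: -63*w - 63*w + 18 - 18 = -126*w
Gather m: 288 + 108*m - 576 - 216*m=-108*m - 288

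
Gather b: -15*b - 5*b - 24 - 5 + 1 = -20*b - 28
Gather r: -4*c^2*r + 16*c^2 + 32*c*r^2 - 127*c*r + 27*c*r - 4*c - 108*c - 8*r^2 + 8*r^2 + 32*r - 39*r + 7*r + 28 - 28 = 16*c^2 + 32*c*r^2 - 112*c + r*(-4*c^2 - 100*c)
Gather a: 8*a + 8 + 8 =8*a + 16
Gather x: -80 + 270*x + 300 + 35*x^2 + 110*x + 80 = 35*x^2 + 380*x + 300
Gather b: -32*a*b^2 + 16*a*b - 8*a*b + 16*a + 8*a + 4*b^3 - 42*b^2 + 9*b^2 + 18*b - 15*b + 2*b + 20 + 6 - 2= 24*a + 4*b^3 + b^2*(-32*a - 33) + b*(8*a + 5) + 24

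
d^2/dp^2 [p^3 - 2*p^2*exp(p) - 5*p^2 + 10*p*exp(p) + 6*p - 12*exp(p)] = -2*p^2*exp(p) + 2*p*exp(p) + 6*p + 4*exp(p) - 10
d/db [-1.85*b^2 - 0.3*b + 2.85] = -3.7*b - 0.3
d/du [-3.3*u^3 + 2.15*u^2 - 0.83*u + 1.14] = -9.9*u^2 + 4.3*u - 0.83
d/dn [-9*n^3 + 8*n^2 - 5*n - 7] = -27*n^2 + 16*n - 5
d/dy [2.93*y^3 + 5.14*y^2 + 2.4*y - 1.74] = 8.79*y^2 + 10.28*y + 2.4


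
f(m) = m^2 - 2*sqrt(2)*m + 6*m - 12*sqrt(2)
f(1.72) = -8.56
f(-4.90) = -8.50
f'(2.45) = 8.07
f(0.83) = -13.65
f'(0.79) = 4.75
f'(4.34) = 11.85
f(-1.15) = -19.30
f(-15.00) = 160.46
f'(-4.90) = -6.63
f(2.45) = -3.20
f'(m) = 2*m - 2*sqrt(2) + 6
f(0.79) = -13.84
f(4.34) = 15.63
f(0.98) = -12.90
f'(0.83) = 4.83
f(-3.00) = -17.49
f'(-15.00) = -26.83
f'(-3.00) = -2.83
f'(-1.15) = 0.87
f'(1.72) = 6.61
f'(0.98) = 5.13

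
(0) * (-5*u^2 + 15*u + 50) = 0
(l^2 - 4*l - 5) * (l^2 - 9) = l^4 - 4*l^3 - 14*l^2 + 36*l + 45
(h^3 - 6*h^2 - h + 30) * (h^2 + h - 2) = h^5 - 5*h^4 - 9*h^3 + 41*h^2 + 32*h - 60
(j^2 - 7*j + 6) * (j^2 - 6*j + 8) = j^4 - 13*j^3 + 56*j^2 - 92*j + 48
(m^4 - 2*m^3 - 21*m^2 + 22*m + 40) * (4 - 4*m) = -4*m^5 + 12*m^4 + 76*m^3 - 172*m^2 - 72*m + 160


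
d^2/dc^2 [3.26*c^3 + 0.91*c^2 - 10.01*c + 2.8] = 19.56*c + 1.82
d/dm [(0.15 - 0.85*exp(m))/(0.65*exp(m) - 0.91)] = 0.676*exp(m)/(0.65*exp(m) - 0.91)^2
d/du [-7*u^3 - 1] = -21*u^2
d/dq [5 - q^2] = -2*q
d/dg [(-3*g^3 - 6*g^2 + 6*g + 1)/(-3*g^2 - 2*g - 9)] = (9*g^4 + 12*g^3 + 111*g^2 + 114*g - 52)/(9*g^4 + 12*g^3 + 58*g^2 + 36*g + 81)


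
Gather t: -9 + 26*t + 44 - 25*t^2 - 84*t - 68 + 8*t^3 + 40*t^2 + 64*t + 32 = 8*t^3 + 15*t^2 + 6*t - 1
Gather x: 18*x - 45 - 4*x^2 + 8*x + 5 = -4*x^2 + 26*x - 40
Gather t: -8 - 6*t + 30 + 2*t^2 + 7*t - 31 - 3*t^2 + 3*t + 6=-t^2 + 4*t - 3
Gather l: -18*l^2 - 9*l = -18*l^2 - 9*l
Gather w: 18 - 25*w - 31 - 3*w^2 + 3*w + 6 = -3*w^2 - 22*w - 7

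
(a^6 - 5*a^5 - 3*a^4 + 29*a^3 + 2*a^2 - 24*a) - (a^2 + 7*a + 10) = a^6 - 5*a^5 - 3*a^4 + 29*a^3 + a^2 - 31*a - 10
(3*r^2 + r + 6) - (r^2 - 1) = 2*r^2 + r + 7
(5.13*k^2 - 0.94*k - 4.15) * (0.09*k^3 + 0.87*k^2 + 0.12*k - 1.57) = 0.4617*k^5 + 4.3785*k^4 - 0.5757*k^3 - 11.7774*k^2 + 0.9778*k + 6.5155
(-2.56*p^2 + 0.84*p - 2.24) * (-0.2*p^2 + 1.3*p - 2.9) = 0.512*p^4 - 3.496*p^3 + 8.964*p^2 - 5.348*p + 6.496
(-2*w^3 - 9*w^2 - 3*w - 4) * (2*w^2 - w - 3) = -4*w^5 - 16*w^4 + 9*w^3 + 22*w^2 + 13*w + 12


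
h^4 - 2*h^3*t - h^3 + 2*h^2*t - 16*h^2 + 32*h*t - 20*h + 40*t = (h - 5)*(h + 2)^2*(h - 2*t)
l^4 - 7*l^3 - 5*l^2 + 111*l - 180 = (l - 5)*(l - 3)^2*(l + 4)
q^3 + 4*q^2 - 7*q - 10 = (q - 2)*(q + 1)*(q + 5)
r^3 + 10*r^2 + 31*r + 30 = (r + 2)*(r + 3)*(r + 5)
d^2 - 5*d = d*(d - 5)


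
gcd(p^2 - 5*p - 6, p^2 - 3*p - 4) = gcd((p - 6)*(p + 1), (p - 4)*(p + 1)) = p + 1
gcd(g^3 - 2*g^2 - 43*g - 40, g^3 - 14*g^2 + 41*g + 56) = g^2 - 7*g - 8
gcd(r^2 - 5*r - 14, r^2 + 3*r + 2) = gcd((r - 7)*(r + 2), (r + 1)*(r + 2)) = r + 2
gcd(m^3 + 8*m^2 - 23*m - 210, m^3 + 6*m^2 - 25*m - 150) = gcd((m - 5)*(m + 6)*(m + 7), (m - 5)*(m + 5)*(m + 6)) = m^2 + m - 30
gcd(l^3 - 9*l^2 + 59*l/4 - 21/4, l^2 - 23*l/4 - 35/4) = l - 7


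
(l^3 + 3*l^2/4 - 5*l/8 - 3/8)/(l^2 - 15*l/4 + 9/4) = (2*l^2 + 3*l + 1)/(2*(l - 3))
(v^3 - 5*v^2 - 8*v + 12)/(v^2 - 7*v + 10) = (v^3 - 5*v^2 - 8*v + 12)/(v^2 - 7*v + 10)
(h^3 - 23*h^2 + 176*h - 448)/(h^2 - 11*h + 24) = (h^2 - 15*h + 56)/(h - 3)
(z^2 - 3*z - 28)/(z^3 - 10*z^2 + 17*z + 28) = (z + 4)/(z^2 - 3*z - 4)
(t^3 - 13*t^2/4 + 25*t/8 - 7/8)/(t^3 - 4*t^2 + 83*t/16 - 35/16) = 2*(2*t - 1)/(4*t - 5)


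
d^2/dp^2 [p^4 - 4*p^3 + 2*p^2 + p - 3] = 12*p^2 - 24*p + 4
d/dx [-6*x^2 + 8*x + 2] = 8 - 12*x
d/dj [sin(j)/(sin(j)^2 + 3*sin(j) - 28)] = (cos(j)^2 - 29)*cos(j)/((sin(j) - 4)^2*(sin(j) + 7)^2)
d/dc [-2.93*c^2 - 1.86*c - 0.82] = -5.86*c - 1.86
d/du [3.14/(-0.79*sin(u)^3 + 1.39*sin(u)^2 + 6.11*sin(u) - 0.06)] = (7.4418*sin(u)^2 - 8.7292*sin(u) - 19.1854)*cos(u)/(0.79*sin(u)^3 - 1.39*sin(u)^2 - 6.11*sin(u) + 0.06)^2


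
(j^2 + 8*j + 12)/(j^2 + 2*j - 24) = (j + 2)/(j - 4)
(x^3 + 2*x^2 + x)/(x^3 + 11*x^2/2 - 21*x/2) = 2*(x^2 + 2*x + 1)/(2*x^2 + 11*x - 21)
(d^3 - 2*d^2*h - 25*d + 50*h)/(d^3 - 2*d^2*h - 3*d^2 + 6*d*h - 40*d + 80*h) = (d - 5)/(d - 8)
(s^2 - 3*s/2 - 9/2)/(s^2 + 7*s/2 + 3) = (s - 3)/(s + 2)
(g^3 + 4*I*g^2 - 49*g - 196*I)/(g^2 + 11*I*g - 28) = (g^2 - 49)/(g + 7*I)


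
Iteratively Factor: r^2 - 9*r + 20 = (r - 4)*(r - 5)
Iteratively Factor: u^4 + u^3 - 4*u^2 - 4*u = (u + 2)*(u^3 - u^2 - 2*u) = (u + 1)*(u + 2)*(u^2 - 2*u) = (u - 2)*(u + 1)*(u + 2)*(u)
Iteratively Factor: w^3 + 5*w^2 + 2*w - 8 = (w + 2)*(w^2 + 3*w - 4) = (w - 1)*(w + 2)*(w + 4)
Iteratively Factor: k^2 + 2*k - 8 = (k - 2)*(k + 4)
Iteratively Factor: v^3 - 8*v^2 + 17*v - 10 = (v - 1)*(v^2 - 7*v + 10) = (v - 2)*(v - 1)*(v - 5)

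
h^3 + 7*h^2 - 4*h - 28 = (h - 2)*(h + 2)*(h + 7)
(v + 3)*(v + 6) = v^2 + 9*v + 18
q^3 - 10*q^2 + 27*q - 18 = (q - 6)*(q - 3)*(q - 1)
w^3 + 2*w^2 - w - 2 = (w - 1)*(w + 1)*(w + 2)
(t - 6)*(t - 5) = t^2 - 11*t + 30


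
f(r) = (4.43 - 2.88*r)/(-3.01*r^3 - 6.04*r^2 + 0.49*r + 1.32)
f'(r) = (4.43 - 2.88*r)*(9.03*r^2 + 12.08*r - 0.49)/(-3.01*r^3 - 6.04*r^2 + 0.49*r + 1.32)^2 - 2.88/(-3.01*r^3 - 6.04*r^2 + 0.49*r + 1.32) = (-17.3376*r^3 + 22.6077*r^2 + 53.5144*r - 5.9723)/(9.0601*r^6 + 36.3608*r^5 + 33.5318*r^4 - 13.8656*r^3 - 15.7055*r^2 + 1.2936*r + 1.7424)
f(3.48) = 0.03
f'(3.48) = -0.01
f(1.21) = -0.08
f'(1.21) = 0.41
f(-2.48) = 1.30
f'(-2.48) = 3.37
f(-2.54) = 1.13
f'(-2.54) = 2.65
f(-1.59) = -3.43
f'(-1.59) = 5.18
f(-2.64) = 0.90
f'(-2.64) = 1.86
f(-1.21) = -2.84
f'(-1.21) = -0.89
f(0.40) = 9.18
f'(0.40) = 140.80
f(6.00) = 0.01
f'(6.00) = -0.00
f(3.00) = 0.03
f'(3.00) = -0.01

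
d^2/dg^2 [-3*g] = 0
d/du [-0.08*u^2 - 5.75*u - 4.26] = -0.16*u - 5.75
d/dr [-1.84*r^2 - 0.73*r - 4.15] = -3.68*r - 0.73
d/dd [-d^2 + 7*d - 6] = 7 - 2*d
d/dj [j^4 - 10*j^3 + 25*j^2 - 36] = 2*j*(2*j^2 - 15*j + 25)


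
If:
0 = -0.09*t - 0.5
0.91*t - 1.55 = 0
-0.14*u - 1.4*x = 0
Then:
No Solution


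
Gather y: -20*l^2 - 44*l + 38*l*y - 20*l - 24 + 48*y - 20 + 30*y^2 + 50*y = -20*l^2 - 64*l + 30*y^2 + y*(38*l + 98) - 44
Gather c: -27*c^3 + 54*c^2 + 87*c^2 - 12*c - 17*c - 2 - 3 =-27*c^3 + 141*c^2 - 29*c - 5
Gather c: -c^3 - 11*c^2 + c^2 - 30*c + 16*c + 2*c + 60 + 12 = -c^3 - 10*c^2 - 12*c + 72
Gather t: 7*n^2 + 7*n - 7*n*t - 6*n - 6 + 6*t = 7*n^2 + n + t*(6 - 7*n) - 6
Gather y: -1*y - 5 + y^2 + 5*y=y^2 + 4*y - 5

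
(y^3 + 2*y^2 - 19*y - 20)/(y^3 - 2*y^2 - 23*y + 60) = (y + 1)/(y - 3)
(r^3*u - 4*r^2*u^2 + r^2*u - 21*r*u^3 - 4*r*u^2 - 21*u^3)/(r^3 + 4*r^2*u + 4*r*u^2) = u*(r^3 - 4*r^2*u + r^2 - 21*r*u^2 - 4*r*u - 21*u^2)/(r*(r^2 + 4*r*u + 4*u^2))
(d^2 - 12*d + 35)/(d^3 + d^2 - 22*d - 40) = (d - 7)/(d^2 + 6*d + 8)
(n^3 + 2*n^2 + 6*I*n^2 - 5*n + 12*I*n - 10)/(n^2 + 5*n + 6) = (n^2 + 6*I*n - 5)/(n + 3)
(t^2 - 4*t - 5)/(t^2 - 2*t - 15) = (t + 1)/(t + 3)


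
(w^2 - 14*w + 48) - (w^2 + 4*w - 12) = 60 - 18*w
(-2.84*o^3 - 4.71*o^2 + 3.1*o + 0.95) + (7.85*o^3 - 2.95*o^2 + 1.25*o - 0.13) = 5.01*o^3 - 7.66*o^2 + 4.35*o + 0.82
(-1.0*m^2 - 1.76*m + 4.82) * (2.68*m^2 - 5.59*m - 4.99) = -2.68*m^4 + 0.8732*m^3 + 27.746*m^2 - 18.1614*m - 24.0518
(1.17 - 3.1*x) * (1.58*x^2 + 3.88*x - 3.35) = -4.898*x^3 - 10.1794*x^2 + 14.9246*x - 3.9195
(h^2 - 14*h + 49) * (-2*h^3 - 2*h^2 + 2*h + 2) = -2*h^5 + 26*h^4 - 68*h^3 - 124*h^2 + 70*h + 98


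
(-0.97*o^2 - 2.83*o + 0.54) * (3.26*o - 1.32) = -3.1622*o^3 - 7.9454*o^2 + 5.496*o - 0.7128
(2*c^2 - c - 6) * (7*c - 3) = 14*c^3 - 13*c^2 - 39*c + 18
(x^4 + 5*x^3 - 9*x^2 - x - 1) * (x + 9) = x^5 + 14*x^4 + 36*x^3 - 82*x^2 - 10*x - 9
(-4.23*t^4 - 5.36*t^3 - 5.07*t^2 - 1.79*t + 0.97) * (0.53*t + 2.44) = -2.2419*t^5 - 13.162*t^4 - 15.7655*t^3 - 13.3195*t^2 - 3.8535*t + 2.3668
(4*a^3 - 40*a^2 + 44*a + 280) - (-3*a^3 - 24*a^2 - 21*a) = 7*a^3 - 16*a^2 + 65*a + 280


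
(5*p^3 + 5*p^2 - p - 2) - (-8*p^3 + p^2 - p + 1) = 13*p^3 + 4*p^2 - 3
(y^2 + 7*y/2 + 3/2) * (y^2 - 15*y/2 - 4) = y^4 - 4*y^3 - 115*y^2/4 - 101*y/4 - 6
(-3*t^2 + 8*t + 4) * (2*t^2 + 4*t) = -6*t^4 + 4*t^3 + 40*t^2 + 16*t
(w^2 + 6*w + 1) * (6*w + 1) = 6*w^3 + 37*w^2 + 12*w + 1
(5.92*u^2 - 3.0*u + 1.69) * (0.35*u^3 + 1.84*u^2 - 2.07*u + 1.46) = 2.072*u^5 + 9.8428*u^4 - 17.1829*u^3 + 17.9628*u^2 - 7.8783*u + 2.4674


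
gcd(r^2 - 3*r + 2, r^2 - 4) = r - 2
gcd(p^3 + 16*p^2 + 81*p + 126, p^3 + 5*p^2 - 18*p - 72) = p^2 + 9*p + 18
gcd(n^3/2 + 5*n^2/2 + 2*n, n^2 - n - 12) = 1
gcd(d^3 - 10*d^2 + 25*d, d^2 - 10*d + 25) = d^2 - 10*d + 25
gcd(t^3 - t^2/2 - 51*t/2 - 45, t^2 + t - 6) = t + 3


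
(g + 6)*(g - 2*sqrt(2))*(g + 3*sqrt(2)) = g^3 + sqrt(2)*g^2 + 6*g^2 - 12*g + 6*sqrt(2)*g - 72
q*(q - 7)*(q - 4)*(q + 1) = q^4 - 10*q^3 + 17*q^2 + 28*q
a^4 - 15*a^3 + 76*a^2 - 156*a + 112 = (a - 7)*(a - 4)*(a - 2)^2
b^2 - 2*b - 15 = (b - 5)*(b + 3)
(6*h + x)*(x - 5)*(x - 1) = 6*h*x^2 - 36*h*x + 30*h + x^3 - 6*x^2 + 5*x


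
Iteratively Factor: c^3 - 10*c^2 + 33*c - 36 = (c - 3)*(c^2 - 7*c + 12) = (c - 4)*(c - 3)*(c - 3)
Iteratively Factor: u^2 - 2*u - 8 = (u + 2)*(u - 4)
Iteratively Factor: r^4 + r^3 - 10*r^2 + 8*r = (r - 2)*(r^3 + 3*r^2 - 4*r) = r*(r - 2)*(r^2 + 3*r - 4) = r*(r - 2)*(r + 4)*(r - 1)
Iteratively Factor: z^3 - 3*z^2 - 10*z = (z)*(z^2 - 3*z - 10) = z*(z - 5)*(z + 2)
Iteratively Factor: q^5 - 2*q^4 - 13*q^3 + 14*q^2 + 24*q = (q + 1)*(q^4 - 3*q^3 - 10*q^2 + 24*q) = (q - 2)*(q + 1)*(q^3 - q^2 - 12*q) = q*(q - 2)*(q + 1)*(q^2 - q - 12) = q*(q - 2)*(q + 1)*(q + 3)*(q - 4)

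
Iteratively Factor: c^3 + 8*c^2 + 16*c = (c)*(c^2 + 8*c + 16) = c*(c + 4)*(c + 4)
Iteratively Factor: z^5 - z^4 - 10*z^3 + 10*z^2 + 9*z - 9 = (z - 1)*(z^4 - 10*z^2 + 9) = (z - 1)^2*(z^3 + z^2 - 9*z - 9) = (z - 1)^2*(z + 1)*(z^2 - 9) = (z - 3)*(z - 1)^2*(z + 1)*(z + 3)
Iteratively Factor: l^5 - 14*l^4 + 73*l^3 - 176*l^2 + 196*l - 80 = (l - 2)*(l^4 - 12*l^3 + 49*l^2 - 78*l + 40) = (l - 2)*(l - 1)*(l^3 - 11*l^2 + 38*l - 40) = (l - 4)*(l - 2)*(l - 1)*(l^2 - 7*l + 10) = (l - 4)*(l - 2)^2*(l - 1)*(l - 5)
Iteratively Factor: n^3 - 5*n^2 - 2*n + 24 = (n - 4)*(n^2 - n - 6) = (n - 4)*(n + 2)*(n - 3)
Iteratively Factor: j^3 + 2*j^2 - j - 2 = (j + 2)*(j^2 - 1) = (j - 1)*(j + 2)*(j + 1)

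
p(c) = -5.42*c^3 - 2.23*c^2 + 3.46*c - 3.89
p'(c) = -16.26*c^2 - 4.46*c + 3.46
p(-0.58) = -5.59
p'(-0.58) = 0.58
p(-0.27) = -4.88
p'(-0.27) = 3.48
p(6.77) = -1764.44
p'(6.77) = -771.98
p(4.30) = -461.17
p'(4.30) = -316.37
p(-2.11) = 29.80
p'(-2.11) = -59.52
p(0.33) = -3.19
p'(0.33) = 0.22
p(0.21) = -3.31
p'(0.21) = 1.81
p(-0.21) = -4.66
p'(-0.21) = 3.68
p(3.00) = -159.92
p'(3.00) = -156.26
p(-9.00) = 3735.52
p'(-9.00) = -1273.46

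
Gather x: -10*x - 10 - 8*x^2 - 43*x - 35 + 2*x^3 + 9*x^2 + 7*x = 2*x^3 + x^2 - 46*x - 45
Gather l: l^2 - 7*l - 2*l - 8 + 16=l^2 - 9*l + 8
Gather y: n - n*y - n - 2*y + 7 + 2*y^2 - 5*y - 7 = 2*y^2 + y*(-n - 7)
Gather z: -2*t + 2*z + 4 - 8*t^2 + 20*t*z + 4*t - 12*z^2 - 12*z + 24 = -8*t^2 + 2*t - 12*z^2 + z*(20*t - 10) + 28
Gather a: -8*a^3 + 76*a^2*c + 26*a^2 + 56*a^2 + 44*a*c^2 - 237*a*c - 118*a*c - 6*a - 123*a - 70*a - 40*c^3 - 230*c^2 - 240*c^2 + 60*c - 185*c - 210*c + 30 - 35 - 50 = -8*a^3 + a^2*(76*c + 82) + a*(44*c^2 - 355*c - 199) - 40*c^3 - 470*c^2 - 335*c - 55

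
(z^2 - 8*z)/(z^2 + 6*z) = (z - 8)/(z + 6)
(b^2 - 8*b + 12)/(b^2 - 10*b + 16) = (b - 6)/(b - 8)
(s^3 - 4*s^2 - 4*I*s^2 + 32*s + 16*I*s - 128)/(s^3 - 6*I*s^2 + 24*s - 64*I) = (s - 4)/(s - 2*I)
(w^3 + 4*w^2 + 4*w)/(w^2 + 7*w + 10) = w*(w + 2)/(w + 5)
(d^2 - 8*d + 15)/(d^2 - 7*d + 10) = (d - 3)/(d - 2)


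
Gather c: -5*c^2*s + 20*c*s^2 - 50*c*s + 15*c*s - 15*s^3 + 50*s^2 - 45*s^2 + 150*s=-5*c^2*s + c*(20*s^2 - 35*s) - 15*s^3 + 5*s^2 + 150*s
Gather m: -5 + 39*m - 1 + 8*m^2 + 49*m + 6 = 8*m^2 + 88*m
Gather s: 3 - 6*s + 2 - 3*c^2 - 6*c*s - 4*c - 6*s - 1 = -3*c^2 - 4*c + s*(-6*c - 12) + 4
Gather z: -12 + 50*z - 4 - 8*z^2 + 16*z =-8*z^2 + 66*z - 16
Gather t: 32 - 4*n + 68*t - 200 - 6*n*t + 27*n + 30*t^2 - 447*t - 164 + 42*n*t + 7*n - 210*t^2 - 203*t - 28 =30*n - 180*t^2 + t*(36*n - 582) - 360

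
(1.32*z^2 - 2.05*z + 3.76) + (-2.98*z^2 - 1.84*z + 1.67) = -1.66*z^2 - 3.89*z + 5.43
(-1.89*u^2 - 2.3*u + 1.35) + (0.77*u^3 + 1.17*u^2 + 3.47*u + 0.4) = 0.77*u^3 - 0.72*u^2 + 1.17*u + 1.75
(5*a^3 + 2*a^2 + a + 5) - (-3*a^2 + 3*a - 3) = 5*a^3 + 5*a^2 - 2*a + 8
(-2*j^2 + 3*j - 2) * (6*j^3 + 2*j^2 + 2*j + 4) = -12*j^5 + 14*j^4 - 10*j^3 - 6*j^2 + 8*j - 8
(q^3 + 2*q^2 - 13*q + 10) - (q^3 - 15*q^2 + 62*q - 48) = 17*q^2 - 75*q + 58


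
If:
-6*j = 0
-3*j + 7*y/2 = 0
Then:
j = 0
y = 0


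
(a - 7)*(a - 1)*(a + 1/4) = a^3 - 31*a^2/4 + 5*a + 7/4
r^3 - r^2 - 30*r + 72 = (r - 4)*(r - 3)*(r + 6)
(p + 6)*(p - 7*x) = p^2 - 7*p*x + 6*p - 42*x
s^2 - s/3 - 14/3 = (s - 7/3)*(s + 2)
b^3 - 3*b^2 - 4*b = b*(b - 4)*(b + 1)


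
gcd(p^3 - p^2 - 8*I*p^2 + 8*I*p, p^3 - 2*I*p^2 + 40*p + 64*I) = p - 8*I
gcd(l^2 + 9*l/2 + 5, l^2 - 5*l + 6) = 1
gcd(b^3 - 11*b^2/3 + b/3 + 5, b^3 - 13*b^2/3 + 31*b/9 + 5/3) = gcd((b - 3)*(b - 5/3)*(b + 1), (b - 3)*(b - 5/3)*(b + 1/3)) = b^2 - 14*b/3 + 5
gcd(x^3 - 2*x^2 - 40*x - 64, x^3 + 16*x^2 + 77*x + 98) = x + 2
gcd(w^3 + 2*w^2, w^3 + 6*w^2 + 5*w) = w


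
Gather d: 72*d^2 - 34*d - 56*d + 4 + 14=72*d^2 - 90*d + 18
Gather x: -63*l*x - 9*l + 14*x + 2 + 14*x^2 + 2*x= -9*l + 14*x^2 + x*(16 - 63*l) + 2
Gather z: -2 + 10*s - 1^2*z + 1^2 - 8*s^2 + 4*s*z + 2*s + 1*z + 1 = -8*s^2 + 4*s*z + 12*s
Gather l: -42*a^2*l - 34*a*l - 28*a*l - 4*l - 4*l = l*(-42*a^2 - 62*a - 8)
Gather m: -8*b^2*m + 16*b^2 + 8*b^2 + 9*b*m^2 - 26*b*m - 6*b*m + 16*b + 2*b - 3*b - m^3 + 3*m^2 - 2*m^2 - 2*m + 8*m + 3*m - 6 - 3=24*b^2 + 15*b - m^3 + m^2*(9*b + 1) + m*(-8*b^2 - 32*b + 9) - 9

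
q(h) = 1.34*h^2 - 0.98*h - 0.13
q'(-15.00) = -41.18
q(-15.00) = 316.07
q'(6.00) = 15.10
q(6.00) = 42.23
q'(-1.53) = -5.08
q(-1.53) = 4.51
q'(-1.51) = -5.03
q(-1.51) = 4.41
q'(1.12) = 2.02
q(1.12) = 0.45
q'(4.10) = 10.01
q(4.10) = 18.38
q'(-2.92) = -8.81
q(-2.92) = 14.16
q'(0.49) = 0.33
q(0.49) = -0.29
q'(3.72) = 8.99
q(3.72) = 14.77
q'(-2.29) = -7.12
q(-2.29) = 9.14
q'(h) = 2.68*h - 0.98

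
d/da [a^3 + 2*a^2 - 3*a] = 3*a^2 + 4*a - 3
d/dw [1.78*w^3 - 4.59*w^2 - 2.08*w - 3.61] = 5.34*w^2 - 9.18*w - 2.08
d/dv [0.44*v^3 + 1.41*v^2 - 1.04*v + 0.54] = 1.32*v^2 + 2.82*v - 1.04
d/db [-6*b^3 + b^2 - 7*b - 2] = -18*b^2 + 2*b - 7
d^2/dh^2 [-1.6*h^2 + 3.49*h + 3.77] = -3.20000000000000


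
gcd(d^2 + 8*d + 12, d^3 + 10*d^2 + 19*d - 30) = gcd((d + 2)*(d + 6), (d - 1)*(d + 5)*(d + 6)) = d + 6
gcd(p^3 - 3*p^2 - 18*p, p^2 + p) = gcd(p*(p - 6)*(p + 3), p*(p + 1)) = p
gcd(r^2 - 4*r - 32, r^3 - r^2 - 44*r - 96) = r^2 - 4*r - 32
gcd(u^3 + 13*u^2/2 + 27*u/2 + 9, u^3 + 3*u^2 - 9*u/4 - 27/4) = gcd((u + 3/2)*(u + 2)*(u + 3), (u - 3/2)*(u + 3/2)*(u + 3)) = u^2 + 9*u/2 + 9/2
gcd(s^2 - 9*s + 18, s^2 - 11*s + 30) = s - 6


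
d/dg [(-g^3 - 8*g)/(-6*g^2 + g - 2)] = (-g*(12*g - 1)*(g^2 + 8) + (3*g^2 + 8)*(6*g^2 - g + 2))/(6*g^2 - g + 2)^2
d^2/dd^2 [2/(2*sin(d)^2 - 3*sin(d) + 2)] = 2*(-16*sin(d)^4 + 18*sin(d)^3 + 31*sin(d)^2 - 42*sin(d) + 10)/(-3*sin(d) - cos(2*d) + 3)^3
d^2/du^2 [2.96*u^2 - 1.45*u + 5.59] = 5.92000000000000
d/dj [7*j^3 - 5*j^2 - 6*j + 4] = 21*j^2 - 10*j - 6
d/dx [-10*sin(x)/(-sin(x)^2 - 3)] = 10*(cos(x)^2 + 2)*cos(x)/(sin(x)^2 + 3)^2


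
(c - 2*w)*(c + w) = c^2 - c*w - 2*w^2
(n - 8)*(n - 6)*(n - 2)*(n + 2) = n^4 - 14*n^3 + 44*n^2 + 56*n - 192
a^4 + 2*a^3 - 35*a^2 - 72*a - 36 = (a - 6)*(a + 1)^2*(a + 6)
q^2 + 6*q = q*(q + 6)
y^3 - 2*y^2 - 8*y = y*(y - 4)*(y + 2)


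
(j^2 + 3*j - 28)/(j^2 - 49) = (j - 4)/(j - 7)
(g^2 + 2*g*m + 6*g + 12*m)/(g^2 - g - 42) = (g + 2*m)/(g - 7)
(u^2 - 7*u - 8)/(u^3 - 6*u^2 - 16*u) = (u + 1)/(u*(u + 2))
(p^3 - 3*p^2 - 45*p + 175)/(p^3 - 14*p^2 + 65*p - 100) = (p + 7)/(p - 4)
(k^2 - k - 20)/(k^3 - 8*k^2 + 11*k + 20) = (k + 4)/(k^2 - 3*k - 4)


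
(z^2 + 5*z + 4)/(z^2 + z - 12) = (z + 1)/(z - 3)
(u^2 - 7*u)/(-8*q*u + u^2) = (7 - u)/(8*q - u)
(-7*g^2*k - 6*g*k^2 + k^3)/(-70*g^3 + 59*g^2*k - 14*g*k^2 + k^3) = k*(g + k)/(10*g^2 - 7*g*k + k^2)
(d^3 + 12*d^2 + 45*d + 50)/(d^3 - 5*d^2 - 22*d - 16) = (d^2 + 10*d + 25)/(d^2 - 7*d - 8)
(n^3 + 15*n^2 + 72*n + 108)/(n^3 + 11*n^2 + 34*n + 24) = (n^2 + 9*n + 18)/(n^2 + 5*n + 4)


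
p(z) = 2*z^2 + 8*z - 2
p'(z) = 4*z + 8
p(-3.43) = -5.91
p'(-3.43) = -5.72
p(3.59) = 52.50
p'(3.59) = 22.36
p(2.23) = 25.79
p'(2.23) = 16.92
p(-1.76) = -9.88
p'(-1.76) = 0.96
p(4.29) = 69.13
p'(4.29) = 25.16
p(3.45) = 49.40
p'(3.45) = 21.80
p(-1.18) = -8.66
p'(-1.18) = 3.28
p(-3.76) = -3.80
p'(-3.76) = -7.04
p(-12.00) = 190.00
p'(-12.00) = -40.00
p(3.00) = 40.00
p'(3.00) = 20.00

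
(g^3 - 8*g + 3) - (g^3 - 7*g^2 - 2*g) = 7*g^2 - 6*g + 3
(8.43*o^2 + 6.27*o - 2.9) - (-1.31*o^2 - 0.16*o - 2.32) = 9.74*o^2 + 6.43*o - 0.58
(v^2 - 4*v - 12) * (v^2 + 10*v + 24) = v^4 + 6*v^3 - 28*v^2 - 216*v - 288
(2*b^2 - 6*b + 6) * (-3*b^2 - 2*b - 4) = -6*b^4 + 14*b^3 - 14*b^2 + 12*b - 24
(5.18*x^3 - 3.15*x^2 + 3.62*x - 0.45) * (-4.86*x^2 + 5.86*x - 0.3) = -25.1748*x^5 + 45.6638*x^4 - 37.6062*x^3 + 24.3452*x^2 - 3.723*x + 0.135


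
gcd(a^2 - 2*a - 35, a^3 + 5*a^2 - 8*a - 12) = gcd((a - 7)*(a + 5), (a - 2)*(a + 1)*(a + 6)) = 1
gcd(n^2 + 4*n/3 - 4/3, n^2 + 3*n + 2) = n + 2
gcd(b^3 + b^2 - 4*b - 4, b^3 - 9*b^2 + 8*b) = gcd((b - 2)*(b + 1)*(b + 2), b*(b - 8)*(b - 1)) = 1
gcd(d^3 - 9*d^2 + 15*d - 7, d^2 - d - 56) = 1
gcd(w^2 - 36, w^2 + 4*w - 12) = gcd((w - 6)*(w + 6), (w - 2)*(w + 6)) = w + 6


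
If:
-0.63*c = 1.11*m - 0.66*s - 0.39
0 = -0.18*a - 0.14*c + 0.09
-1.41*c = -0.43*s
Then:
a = 0.5 - 0.237194641449961*s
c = 0.304964539007092*s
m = 0.421506612995975*s + 0.351351351351351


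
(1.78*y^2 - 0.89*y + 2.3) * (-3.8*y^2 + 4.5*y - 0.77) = -6.764*y^4 + 11.392*y^3 - 14.1156*y^2 + 11.0353*y - 1.771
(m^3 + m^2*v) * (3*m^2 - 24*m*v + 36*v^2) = 3*m^5 - 21*m^4*v + 12*m^3*v^2 + 36*m^2*v^3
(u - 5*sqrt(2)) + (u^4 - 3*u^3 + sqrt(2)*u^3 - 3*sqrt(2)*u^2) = u^4 - 3*u^3 + sqrt(2)*u^3 - 3*sqrt(2)*u^2 + u - 5*sqrt(2)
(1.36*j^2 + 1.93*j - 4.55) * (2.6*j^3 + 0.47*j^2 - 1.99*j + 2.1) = 3.536*j^5 + 5.6572*j^4 - 13.6293*j^3 - 3.1232*j^2 + 13.1075*j - 9.555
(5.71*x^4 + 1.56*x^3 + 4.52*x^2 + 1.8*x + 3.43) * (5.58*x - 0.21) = 31.8618*x^5 + 7.5057*x^4 + 24.894*x^3 + 9.0948*x^2 + 18.7614*x - 0.7203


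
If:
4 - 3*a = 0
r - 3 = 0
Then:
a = 4/3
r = 3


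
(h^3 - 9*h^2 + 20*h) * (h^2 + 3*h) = h^5 - 6*h^4 - 7*h^3 + 60*h^2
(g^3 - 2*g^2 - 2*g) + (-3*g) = g^3 - 2*g^2 - 5*g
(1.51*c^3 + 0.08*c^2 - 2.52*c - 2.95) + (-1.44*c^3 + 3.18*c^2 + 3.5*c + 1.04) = 0.0700000000000001*c^3 + 3.26*c^2 + 0.98*c - 1.91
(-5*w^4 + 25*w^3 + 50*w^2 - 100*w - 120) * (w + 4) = -5*w^5 + 5*w^4 + 150*w^3 + 100*w^2 - 520*w - 480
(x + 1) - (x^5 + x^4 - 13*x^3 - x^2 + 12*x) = -x^5 - x^4 + 13*x^3 + x^2 - 11*x + 1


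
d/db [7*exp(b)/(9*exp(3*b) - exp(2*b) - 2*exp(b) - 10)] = 7*(-18*exp(3*b) + exp(2*b) - 10)*exp(b)/(81*exp(6*b) - 18*exp(5*b) - 35*exp(4*b) - 176*exp(3*b) + 24*exp(2*b) + 40*exp(b) + 100)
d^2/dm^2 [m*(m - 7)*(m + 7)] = 6*m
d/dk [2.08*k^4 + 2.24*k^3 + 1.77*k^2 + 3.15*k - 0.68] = 8.32*k^3 + 6.72*k^2 + 3.54*k + 3.15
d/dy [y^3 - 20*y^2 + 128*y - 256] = 3*y^2 - 40*y + 128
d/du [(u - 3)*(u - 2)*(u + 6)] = 3*u^2 + 2*u - 24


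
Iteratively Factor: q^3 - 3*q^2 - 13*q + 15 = (q + 3)*(q^2 - 6*q + 5) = (q - 1)*(q + 3)*(q - 5)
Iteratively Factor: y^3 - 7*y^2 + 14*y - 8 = (y - 2)*(y^2 - 5*y + 4) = (y - 4)*(y - 2)*(y - 1)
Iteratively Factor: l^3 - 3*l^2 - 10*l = (l)*(l^2 - 3*l - 10) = l*(l - 5)*(l + 2)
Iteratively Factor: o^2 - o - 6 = (o - 3)*(o + 2)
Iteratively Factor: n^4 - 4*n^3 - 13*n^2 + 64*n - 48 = (n + 4)*(n^3 - 8*n^2 + 19*n - 12) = (n - 1)*(n + 4)*(n^2 - 7*n + 12) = (n - 3)*(n - 1)*(n + 4)*(n - 4)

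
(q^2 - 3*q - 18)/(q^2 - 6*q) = (q + 3)/q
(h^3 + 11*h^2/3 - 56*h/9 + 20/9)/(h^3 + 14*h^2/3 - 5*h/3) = (9*h^2 - 12*h + 4)/(3*h*(3*h - 1))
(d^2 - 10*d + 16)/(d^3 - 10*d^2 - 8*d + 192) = (d - 2)/(d^2 - 2*d - 24)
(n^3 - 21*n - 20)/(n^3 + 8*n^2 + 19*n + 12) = (n - 5)/(n + 3)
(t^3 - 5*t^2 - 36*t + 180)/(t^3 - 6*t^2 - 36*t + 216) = (t - 5)/(t - 6)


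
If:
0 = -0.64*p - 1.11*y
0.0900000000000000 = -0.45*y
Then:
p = 0.35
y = -0.20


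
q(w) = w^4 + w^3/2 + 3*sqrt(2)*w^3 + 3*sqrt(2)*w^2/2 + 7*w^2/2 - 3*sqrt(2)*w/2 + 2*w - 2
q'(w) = 4*w^3 + 3*w^2/2 + 9*sqrt(2)*w^2 + 3*sqrt(2)*w + 7*w - 3*sqrt(2)/2 + 2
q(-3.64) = 19.74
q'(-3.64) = -45.44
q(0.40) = -0.82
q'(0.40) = 6.91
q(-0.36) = -1.43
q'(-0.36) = -2.51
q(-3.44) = 11.91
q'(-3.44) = -33.26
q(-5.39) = 263.34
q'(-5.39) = -273.73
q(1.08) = 11.76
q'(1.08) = 33.66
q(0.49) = -0.09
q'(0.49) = 9.27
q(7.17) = 4677.14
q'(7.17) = 2286.34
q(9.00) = 10470.62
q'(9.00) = 4169.52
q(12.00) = 29737.30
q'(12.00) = 9095.61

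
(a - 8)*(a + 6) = a^2 - 2*a - 48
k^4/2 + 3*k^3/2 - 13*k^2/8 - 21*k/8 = k*(k/2 + 1/2)*(k - 3/2)*(k + 7/2)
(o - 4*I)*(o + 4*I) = o^2 + 16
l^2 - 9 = (l - 3)*(l + 3)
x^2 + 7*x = x*(x + 7)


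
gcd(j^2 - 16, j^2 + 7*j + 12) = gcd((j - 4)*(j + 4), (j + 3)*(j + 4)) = j + 4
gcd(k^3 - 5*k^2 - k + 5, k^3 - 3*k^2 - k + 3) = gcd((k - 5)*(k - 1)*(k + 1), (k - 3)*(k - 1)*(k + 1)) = k^2 - 1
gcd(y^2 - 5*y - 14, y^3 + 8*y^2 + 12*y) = y + 2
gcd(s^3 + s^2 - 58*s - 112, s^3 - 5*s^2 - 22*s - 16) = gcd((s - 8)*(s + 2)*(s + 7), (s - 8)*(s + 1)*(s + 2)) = s^2 - 6*s - 16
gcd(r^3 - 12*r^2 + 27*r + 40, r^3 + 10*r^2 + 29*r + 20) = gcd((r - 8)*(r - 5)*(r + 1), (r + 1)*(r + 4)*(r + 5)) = r + 1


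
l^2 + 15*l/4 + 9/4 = (l + 3/4)*(l + 3)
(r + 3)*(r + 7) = r^2 + 10*r + 21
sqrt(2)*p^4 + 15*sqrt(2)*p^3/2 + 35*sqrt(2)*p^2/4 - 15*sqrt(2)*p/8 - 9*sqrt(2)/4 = (p - 1/2)*(p + 3/2)*(p + 6)*(sqrt(2)*p + sqrt(2)/2)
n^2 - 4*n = n*(n - 4)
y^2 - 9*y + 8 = (y - 8)*(y - 1)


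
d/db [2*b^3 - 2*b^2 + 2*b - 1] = 6*b^2 - 4*b + 2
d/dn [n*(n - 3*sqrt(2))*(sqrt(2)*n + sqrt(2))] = 3*sqrt(2)*n^2 - 12*n + 2*sqrt(2)*n - 6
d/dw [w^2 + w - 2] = 2*w + 1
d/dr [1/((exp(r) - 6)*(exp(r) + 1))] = (5 - 2*exp(r))*exp(r)/(exp(4*r) - 10*exp(3*r) + 13*exp(2*r) + 60*exp(r) + 36)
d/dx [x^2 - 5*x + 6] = 2*x - 5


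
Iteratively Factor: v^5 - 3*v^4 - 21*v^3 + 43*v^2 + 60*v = (v - 3)*(v^4 - 21*v^2 - 20*v) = (v - 3)*(v + 4)*(v^3 - 4*v^2 - 5*v) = (v - 5)*(v - 3)*(v + 4)*(v^2 + v) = (v - 5)*(v - 3)*(v + 1)*(v + 4)*(v)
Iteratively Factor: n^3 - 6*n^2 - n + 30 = (n + 2)*(n^2 - 8*n + 15) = (n - 3)*(n + 2)*(n - 5)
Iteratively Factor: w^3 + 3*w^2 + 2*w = (w + 2)*(w^2 + w) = w*(w + 2)*(w + 1)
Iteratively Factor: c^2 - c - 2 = (c - 2)*(c + 1)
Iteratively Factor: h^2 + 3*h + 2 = (h + 2)*(h + 1)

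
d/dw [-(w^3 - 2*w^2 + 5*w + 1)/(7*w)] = -2*w/7 + 2/7 + 1/(7*w^2)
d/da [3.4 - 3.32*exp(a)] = -3.32*exp(a)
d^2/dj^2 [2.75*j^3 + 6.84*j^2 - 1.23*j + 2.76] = 16.5*j + 13.68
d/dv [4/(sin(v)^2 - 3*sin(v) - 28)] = 4*(3 - 2*sin(v))*cos(v)/((sin(v) - 7)^2*(sin(v) + 4)^2)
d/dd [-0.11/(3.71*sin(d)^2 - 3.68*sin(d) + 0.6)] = (0.8162*sin(d) - 0.4048)*cos(d)/(3.71*sin(d)^2 - 3.68*sin(d) + 0.6)^2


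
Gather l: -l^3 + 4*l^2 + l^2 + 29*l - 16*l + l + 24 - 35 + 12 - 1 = -l^3 + 5*l^2 + 14*l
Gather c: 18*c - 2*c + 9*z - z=16*c + 8*z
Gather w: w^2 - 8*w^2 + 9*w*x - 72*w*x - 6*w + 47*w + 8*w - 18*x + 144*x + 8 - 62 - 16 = -7*w^2 + w*(49 - 63*x) + 126*x - 70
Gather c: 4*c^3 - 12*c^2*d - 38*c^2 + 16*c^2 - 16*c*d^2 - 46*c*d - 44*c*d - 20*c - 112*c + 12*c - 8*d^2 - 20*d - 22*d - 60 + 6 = 4*c^3 + c^2*(-12*d - 22) + c*(-16*d^2 - 90*d - 120) - 8*d^2 - 42*d - 54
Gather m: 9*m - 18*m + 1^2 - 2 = -9*m - 1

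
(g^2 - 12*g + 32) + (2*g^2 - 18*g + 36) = 3*g^2 - 30*g + 68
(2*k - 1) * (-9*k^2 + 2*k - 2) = -18*k^3 + 13*k^2 - 6*k + 2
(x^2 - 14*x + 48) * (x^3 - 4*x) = x^5 - 14*x^4 + 44*x^3 + 56*x^2 - 192*x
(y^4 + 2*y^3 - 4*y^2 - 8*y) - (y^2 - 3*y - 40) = y^4 + 2*y^3 - 5*y^2 - 5*y + 40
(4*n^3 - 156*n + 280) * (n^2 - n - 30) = 4*n^5 - 4*n^4 - 276*n^3 + 436*n^2 + 4400*n - 8400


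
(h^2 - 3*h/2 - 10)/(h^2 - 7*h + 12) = (h + 5/2)/(h - 3)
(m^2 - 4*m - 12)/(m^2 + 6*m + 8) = (m - 6)/(m + 4)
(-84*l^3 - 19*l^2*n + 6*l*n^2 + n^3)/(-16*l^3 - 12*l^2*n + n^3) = (21*l^2 + 10*l*n + n^2)/(4*l^2 + 4*l*n + n^2)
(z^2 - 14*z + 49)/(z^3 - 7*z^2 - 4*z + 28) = (z - 7)/(z^2 - 4)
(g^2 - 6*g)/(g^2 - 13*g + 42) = g/(g - 7)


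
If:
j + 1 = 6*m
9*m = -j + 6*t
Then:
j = 12*t/5 - 3/5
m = 2*t/5 + 1/15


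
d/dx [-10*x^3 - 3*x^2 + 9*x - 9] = -30*x^2 - 6*x + 9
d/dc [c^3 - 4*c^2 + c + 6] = 3*c^2 - 8*c + 1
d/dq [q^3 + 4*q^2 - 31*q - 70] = 3*q^2 + 8*q - 31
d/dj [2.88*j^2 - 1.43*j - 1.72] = 5.76*j - 1.43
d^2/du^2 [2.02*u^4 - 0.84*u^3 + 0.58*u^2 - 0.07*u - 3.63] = 24.24*u^2 - 5.04*u + 1.16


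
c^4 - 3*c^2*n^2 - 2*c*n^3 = c*(c - 2*n)*(c + n)^2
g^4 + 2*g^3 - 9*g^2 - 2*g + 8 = (g - 2)*(g - 1)*(g + 1)*(g + 4)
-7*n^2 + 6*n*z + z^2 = (-n + z)*(7*n + z)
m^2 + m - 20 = (m - 4)*(m + 5)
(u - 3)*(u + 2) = u^2 - u - 6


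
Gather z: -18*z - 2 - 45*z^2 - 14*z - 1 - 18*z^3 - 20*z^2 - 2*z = -18*z^3 - 65*z^2 - 34*z - 3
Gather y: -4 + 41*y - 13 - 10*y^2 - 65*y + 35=-10*y^2 - 24*y + 18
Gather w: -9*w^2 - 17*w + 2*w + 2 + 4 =-9*w^2 - 15*w + 6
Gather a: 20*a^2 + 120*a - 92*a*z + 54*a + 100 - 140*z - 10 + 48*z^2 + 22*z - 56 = 20*a^2 + a*(174 - 92*z) + 48*z^2 - 118*z + 34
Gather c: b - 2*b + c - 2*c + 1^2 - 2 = -b - c - 1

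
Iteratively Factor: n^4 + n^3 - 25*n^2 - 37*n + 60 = (n - 5)*(n^3 + 6*n^2 + 5*n - 12) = (n - 5)*(n - 1)*(n^2 + 7*n + 12) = (n - 5)*(n - 1)*(n + 4)*(n + 3)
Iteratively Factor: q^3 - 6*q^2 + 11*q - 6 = (q - 1)*(q^2 - 5*q + 6) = (q - 3)*(q - 1)*(q - 2)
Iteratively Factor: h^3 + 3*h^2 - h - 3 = (h + 3)*(h^2 - 1) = (h - 1)*(h + 3)*(h + 1)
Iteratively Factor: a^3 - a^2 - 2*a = (a)*(a^2 - a - 2) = a*(a - 2)*(a + 1)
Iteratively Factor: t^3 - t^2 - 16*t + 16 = (t - 1)*(t^2 - 16) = (t - 4)*(t - 1)*(t + 4)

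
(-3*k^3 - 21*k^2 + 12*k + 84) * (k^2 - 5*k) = -3*k^5 - 6*k^4 + 117*k^3 + 24*k^2 - 420*k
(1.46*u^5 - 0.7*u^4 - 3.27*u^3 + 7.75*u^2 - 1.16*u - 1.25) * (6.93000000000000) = 10.1178*u^5 - 4.851*u^4 - 22.6611*u^3 + 53.7075*u^2 - 8.0388*u - 8.6625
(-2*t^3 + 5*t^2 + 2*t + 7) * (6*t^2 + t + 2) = -12*t^5 + 28*t^4 + 13*t^3 + 54*t^2 + 11*t + 14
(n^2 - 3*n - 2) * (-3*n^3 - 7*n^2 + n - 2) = -3*n^5 + 2*n^4 + 28*n^3 + 9*n^2 + 4*n + 4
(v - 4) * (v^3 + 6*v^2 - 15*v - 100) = v^4 + 2*v^3 - 39*v^2 - 40*v + 400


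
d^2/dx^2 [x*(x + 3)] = 2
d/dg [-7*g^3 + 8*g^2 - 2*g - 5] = -21*g^2 + 16*g - 2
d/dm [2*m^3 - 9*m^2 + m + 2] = 6*m^2 - 18*m + 1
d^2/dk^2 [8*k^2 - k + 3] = 16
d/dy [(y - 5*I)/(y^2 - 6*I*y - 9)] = (-y + 7*I)/(y^3 - 9*I*y^2 - 27*y + 27*I)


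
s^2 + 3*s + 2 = (s + 1)*(s + 2)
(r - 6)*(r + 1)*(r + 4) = r^3 - r^2 - 26*r - 24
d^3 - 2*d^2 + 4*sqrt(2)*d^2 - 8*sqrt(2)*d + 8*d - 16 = (d - 2)*(d + 2*sqrt(2))^2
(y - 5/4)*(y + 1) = y^2 - y/4 - 5/4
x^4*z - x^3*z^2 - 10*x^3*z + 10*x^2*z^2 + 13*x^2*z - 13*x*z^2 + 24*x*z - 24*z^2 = (x - 8)*(x - 3)*(x - z)*(x*z + z)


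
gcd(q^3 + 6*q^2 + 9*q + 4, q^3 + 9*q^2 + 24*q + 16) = q^2 + 5*q + 4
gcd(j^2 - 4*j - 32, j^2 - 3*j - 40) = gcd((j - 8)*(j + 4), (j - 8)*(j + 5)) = j - 8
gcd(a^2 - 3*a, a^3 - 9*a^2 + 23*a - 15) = a - 3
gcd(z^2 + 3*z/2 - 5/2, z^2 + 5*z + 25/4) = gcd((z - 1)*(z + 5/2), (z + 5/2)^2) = z + 5/2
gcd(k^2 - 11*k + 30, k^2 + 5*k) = 1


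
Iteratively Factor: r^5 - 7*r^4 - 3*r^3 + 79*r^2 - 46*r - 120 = (r + 3)*(r^4 - 10*r^3 + 27*r^2 - 2*r - 40) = (r - 5)*(r + 3)*(r^3 - 5*r^2 + 2*r + 8) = (r - 5)*(r - 2)*(r + 3)*(r^2 - 3*r - 4) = (r - 5)*(r - 2)*(r + 1)*(r + 3)*(r - 4)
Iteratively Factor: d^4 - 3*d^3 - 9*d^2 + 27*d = (d - 3)*(d^3 - 9*d) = (d - 3)*(d + 3)*(d^2 - 3*d) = d*(d - 3)*(d + 3)*(d - 3)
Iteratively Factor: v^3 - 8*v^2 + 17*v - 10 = (v - 1)*(v^2 - 7*v + 10) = (v - 2)*(v - 1)*(v - 5)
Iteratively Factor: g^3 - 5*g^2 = (g - 5)*(g^2) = g*(g - 5)*(g)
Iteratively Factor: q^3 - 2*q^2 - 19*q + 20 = (q - 5)*(q^2 + 3*q - 4) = (q - 5)*(q - 1)*(q + 4)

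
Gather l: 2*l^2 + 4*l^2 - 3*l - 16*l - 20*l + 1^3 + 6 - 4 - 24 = 6*l^2 - 39*l - 21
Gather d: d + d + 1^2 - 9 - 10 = 2*d - 18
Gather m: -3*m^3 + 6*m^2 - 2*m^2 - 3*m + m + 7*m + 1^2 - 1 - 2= -3*m^3 + 4*m^2 + 5*m - 2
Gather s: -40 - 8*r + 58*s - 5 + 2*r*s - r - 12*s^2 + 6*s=-9*r - 12*s^2 + s*(2*r + 64) - 45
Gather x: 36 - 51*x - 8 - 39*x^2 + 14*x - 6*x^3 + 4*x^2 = -6*x^3 - 35*x^2 - 37*x + 28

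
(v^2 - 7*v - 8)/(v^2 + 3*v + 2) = (v - 8)/(v + 2)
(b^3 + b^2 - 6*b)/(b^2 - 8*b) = (b^2 + b - 6)/(b - 8)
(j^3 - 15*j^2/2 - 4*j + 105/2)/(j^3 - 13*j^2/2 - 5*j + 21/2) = (2*j^2 - j - 15)/(2*j^2 + j - 3)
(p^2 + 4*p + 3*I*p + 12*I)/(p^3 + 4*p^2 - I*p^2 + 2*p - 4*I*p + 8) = (p + 3*I)/(p^2 - I*p + 2)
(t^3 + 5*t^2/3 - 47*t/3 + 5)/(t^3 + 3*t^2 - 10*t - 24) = (3*t^2 + 14*t - 5)/(3*(t^2 + 6*t + 8))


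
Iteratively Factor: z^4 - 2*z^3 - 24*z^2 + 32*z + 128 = (z - 4)*(z^3 + 2*z^2 - 16*z - 32) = (z - 4)^2*(z^2 + 6*z + 8) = (z - 4)^2*(z + 2)*(z + 4)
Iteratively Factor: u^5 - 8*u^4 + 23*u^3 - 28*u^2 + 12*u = (u - 3)*(u^4 - 5*u^3 + 8*u^2 - 4*u) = (u - 3)*(u - 2)*(u^3 - 3*u^2 + 2*u) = (u - 3)*(u - 2)*(u - 1)*(u^2 - 2*u) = (u - 3)*(u - 2)^2*(u - 1)*(u)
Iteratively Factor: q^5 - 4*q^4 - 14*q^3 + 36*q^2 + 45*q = (q - 5)*(q^4 + q^3 - 9*q^2 - 9*q) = q*(q - 5)*(q^3 + q^2 - 9*q - 9) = q*(q - 5)*(q + 1)*(q^2 - 9) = q*(q - 5)*(q + 1)*(q + 3)*(q - 3)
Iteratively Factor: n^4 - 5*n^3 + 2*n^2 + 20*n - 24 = (n - 3)*(n^3 - 2*n^2 - 4*n + 8) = (n - 3)*(n - 2)*(n^2 - 4) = (n - 3)*(n - 2)^2*(n + 2)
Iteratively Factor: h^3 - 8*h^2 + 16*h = (h - 4)*(h^2 - 4*h) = h*(h - 4)*(h - 4)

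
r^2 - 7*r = r*(r - 7)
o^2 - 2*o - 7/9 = (o - 7/3)*(o + 1/3)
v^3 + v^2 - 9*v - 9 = (v - 3)*(v + 1)*(v + 3)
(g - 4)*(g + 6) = g^2 + 2*g - 24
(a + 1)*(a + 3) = a^2 + 4*a + 3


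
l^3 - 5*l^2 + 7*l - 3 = (l - 3)*(l - 1)^2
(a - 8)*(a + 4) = a^2 - 4*a - 32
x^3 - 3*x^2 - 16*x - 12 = (x - 6)*(x + 1)*(x + 2)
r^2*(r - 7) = r^3 - 7*r^2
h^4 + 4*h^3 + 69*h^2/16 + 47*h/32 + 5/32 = (h + 1/4)^2*(h + 1)*(h + 5/2)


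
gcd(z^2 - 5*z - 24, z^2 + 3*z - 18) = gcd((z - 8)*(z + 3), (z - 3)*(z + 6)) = 1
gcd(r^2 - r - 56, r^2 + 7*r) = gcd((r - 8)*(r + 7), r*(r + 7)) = r + 7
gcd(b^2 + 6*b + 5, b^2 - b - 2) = b + 1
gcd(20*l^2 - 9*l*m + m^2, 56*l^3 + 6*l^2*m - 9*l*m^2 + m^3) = 4*l - m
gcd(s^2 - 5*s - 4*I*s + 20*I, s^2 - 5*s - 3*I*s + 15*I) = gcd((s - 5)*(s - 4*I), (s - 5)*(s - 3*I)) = s - 5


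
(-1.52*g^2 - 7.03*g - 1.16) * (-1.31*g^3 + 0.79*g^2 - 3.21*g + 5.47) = 1.9912*g^5 + 8.0085*g^4 + 0.8451*g^3 + 13.3355*g^2 - 34.7305*g - 6.3452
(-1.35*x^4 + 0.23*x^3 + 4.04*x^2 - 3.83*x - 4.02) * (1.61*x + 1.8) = -2.1735*x^5 - 2.0597*x^4 + 6.9184*x^3 + 1.1057*x^2 - 13.3662*x - 7.236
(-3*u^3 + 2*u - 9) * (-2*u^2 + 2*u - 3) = 6*u^5 - 6*u^4 + 5*u^3 + 22*u^2 - 24*u + 27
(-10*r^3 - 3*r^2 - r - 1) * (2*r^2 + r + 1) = -20*r^5 - 16*r^4 - 15*r^3 - 6*r^2 - 2*r - 1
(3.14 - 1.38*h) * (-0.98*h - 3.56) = 1.3524*h^2 + 1.8356*h - 11.1784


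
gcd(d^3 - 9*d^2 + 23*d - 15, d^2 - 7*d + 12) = d - 3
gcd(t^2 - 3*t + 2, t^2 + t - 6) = t - 2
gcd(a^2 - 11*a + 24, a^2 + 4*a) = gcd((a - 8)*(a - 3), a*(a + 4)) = 1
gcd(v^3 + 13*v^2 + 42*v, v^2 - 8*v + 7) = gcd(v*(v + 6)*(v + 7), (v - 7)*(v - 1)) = 1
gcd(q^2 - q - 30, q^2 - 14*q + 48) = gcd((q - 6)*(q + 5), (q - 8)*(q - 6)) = q - 6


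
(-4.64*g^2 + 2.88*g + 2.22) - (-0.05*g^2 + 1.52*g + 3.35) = -4.59*g^2 + 1.36*g - 1.13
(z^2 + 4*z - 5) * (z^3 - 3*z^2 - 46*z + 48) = z^5 + z^4 - 63*z^3 - 121*z^2 + 422*z - 240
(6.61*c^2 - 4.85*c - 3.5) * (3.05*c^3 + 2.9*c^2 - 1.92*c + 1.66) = 20.1605*c^5 + 4.3765*c^4 - 37.4312*c^3 + 10.1346*c^2 - 1.331*c - 5.81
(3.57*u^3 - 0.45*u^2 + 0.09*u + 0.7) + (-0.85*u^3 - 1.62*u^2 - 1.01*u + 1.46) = 2.72*u^3 - 2.07*u^2 - 0.92*u + 2.16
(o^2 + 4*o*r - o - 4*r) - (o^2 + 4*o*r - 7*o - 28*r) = 6*o + 24*r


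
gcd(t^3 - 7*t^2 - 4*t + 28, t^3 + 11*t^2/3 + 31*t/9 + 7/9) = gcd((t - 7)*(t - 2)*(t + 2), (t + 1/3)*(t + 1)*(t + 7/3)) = 1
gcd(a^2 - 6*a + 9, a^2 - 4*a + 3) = a - 3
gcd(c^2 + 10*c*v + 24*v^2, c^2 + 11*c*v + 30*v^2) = c + 6*v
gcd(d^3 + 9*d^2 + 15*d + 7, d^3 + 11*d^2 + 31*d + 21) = d^2 + 8*d + 7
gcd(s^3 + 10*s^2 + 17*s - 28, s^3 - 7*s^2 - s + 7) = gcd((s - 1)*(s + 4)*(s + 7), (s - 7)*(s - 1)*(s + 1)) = s - 1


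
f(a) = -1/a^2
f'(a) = 2/a^3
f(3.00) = -0.11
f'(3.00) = 0.07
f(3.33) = -0.09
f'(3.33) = 0.05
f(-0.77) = -1.69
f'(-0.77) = -4.38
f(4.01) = -0.06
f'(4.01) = 0.03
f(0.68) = -2.16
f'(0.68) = 6.36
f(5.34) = -0.04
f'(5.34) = 0.01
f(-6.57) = -0.02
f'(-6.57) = -0.01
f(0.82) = -1.49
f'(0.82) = 3.63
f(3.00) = -0.11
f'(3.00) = 0.07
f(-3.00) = -0.11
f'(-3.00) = -0.07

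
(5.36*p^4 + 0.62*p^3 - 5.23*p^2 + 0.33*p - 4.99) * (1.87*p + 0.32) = 10.0232*p^5 + 2.8746*p^4 - 9.5817*p^3 - 1.0565*p^2 - 9.2257*p - 1.5968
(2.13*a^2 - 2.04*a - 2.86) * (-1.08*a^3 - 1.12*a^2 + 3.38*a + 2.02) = -2.3004*a^5 - 0.1824*a^4 + 12.573*a^3 + 0.610600000000001*a^2 - 13.7876*a - 5.7772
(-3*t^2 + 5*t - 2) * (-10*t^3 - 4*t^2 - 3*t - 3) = 30*t^5 - 38*t^4 + 9*t^3 + 2*t^2 - 9*t + 6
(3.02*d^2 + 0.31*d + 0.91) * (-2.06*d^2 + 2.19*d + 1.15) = -6.2212*d^4 + 5.9752*d^3 + 2.2773*d^2 + 2.3494*d + 1.0465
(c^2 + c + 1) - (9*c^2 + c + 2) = -8*c^2 - 1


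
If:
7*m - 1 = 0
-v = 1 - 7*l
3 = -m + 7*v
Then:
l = 71/343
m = 1/7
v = 22/49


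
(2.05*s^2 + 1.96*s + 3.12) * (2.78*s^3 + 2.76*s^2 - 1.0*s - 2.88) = 5.699*s^5 + 11.1068*s^4 + 12.0332*s^3 + 0.747200000000001*s^2 - 8.7648*s - 8.9856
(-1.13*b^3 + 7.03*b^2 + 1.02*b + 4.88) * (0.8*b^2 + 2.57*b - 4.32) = -0.904*b^5 + 2.7199*b^4 + 23.7647*b^3 - 23.8442*b^2 + 8.1352*b - 21.0816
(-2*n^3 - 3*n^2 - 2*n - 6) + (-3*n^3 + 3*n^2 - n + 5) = -5*n^3 - 3*n - 1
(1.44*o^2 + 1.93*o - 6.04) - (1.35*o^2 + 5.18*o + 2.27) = 0.0899999999999999*o^2 - 3.25*o - 8.31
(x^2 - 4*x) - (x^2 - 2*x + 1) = -2*x - 1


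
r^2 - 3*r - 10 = (r - 5)*(r + 2)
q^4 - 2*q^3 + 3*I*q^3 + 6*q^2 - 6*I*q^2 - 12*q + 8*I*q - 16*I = (q - 2)*(q - 2*I)*(q + I)*(q + 4*I)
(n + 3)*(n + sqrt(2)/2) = n^2 + sqrt(2)*n/2 + 3*n + 3*sqrt(2)/2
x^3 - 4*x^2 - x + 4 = (x - 4)*(x - 1)*(x + 1)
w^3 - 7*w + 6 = (w - 2)*(w - 1)*(w + 3)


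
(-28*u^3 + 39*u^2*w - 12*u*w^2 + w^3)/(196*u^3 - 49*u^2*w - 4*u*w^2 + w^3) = (-u + w)/(7*u + w)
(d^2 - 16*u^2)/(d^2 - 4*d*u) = (d + 4*u)/d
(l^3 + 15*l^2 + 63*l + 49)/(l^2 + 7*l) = l + 8 + 7/l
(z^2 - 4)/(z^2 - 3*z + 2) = (z + 2)/(z - 1)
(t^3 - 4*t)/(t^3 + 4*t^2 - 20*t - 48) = t*(t - 2)/(t^2 + 2*t - 24)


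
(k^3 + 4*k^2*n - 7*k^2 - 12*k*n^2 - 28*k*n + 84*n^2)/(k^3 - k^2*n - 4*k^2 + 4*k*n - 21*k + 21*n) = (k^2 + 4*k*n - 12*n^2)/(k^2 - k*n + 3*k - 3*n)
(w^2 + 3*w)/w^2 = (w + 3)/w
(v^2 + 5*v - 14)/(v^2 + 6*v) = (v^2 + 5*v - 14)/(v*(v + 6))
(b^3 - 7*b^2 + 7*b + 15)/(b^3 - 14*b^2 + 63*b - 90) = (b + 1)/(b - 6)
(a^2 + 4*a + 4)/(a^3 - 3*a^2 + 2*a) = (a^2 + 4*a + 4)/(a*(a^2 - 3*a + 2))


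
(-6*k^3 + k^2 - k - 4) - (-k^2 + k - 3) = -6*k^3 + 2*k^2 - 2*k - 1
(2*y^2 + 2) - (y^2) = y^2 + 2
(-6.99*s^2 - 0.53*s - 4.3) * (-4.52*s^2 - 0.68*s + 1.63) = 31.5948*s^4 + 7.1488*s^3 + 8.4027*s^2 + 2.0601*s - 7.009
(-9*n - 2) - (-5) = 3 - 9*n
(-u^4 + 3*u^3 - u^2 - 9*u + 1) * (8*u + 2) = -8*u^5 + 22*u^4 - 2*u^3 - 74*u^2 - 10*u + 2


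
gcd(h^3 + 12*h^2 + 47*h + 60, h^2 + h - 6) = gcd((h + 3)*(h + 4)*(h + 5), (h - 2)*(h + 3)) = h + 3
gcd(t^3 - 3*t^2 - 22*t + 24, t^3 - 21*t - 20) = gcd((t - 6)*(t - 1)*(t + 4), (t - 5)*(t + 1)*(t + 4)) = t + 4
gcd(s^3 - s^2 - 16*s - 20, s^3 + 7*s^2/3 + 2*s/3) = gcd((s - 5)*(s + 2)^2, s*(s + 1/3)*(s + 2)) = s + 2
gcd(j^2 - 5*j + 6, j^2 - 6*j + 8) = j - 2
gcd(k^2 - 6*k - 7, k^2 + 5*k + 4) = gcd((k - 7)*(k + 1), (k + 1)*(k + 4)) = k + 1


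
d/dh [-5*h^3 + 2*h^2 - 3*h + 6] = -15*h^2 + 4*h - 3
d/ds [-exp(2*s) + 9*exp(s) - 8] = (9 - 2*exp(s))*exp(s)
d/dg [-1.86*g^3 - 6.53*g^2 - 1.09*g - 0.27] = -5.58*g^2 - 13.06*g - 1.09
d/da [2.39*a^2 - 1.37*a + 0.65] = 4.78*a - 1.37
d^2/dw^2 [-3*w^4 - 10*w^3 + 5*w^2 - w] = -36*w^2 - 60*w + 10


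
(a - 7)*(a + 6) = a^2 - a - 42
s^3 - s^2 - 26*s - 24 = (s - 6)*(s + 1)*(s + 4)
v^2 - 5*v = v*(v - 5)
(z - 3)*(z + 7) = z^2 + 4*z - 21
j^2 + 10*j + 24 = (j + 4)*(j + 6)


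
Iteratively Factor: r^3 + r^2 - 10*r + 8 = (r - 2)*(r^2 + 3*r - 4) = (r - 2)*(r + 4)*(r - 1)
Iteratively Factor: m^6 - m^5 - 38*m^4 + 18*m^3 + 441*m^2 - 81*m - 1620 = (m - 3)*(m^5 + 2*m^4 - 32*m^3 - 78*m^2 + 207*m + 540) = (m - 3)*(m + 4)*(m^4 - 2*m^3 - 24*m^2 + 18*m + 135) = (m - 3)*(m + 3)*(m + 4)*(m^3 - 5*m^2 - 9*m + 45) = (m - 3)^2*(m + 3)*(m + 4)*(m^2 - 2*m - 15) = (m - 3)^2*(m + 3)^2*(m + 4)*(m - 5)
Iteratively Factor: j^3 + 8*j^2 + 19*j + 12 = (j + 4)*(j^2 + 4*j + 3) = (j + 3)*(j + 4)*(j + 1)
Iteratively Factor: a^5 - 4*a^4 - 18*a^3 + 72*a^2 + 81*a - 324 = (a + 3)*(a^4 - 7*a^3 + 3*a^2 + 63*a - 108) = (a + 3)^2*(a^3 - 10*a^2 + 33*a - 36) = (a - 4)*(a + 3)^2*(a^2 - 6*a + 9) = (a - 4)*(a - 3)*(a + 3)^2*(a - 3)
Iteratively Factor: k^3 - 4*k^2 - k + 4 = (k + 1)*(k^2 - 5*k + 4) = (k - 4)*(k + 1)*(k - 1)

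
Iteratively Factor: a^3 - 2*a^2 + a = (a)*(a^2 - 2*a + 1) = a*(a - 1)*(a - 1)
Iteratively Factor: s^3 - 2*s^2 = (s)*(s^2 - 2*s) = s^2*(s - 2)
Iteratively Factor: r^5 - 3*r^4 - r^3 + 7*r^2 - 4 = (r + 1)*(r^4 - 4*r^3 + 3*r^2 + 4*r - 4) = (r - 1)*(r + 1)*(r^3 - 3*r^2 + 4) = (r - 1)*(r + 1)^2*(r^2 - 4*r + 4) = (r - 2)*(r - 1)*(r + 1)^2*(r - 2)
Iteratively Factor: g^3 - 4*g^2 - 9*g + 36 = (g + 3)*(g^2 - 7*g + 12) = (g - 4)*(g + 3)*(g - 3)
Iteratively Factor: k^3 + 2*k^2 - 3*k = (k - 1)*(k^2 + 3*k) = (k - 1)*(k + 3)*(k)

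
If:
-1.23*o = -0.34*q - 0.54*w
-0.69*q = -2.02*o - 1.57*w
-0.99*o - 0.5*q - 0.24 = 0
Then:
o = -0.09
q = -0.30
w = -0.02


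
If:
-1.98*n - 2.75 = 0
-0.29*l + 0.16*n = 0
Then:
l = -0.77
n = -1.39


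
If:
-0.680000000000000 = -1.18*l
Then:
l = 0.58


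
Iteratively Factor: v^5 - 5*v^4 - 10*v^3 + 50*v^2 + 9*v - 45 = (v - 5)*(v^4 - 10*v^2 + 9) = (v - 5)*(v - 1)*(v^3 + v^2 - 9*v - 9) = (v - 5)*(v - 3)*(v - 1)*(v^2 + 4*v + 3) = (v - 5)*(v - 3)*(v - 1)*(v + 3)*(v + 1)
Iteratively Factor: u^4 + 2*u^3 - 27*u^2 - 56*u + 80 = (u + 4)*(u^3 - 2*u^2 - 19*u + 20) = (u + 4)^2*(u^2 - 6*u + 5) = (u - 5)*(u + 4)^2*(u - 1)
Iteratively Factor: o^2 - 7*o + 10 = (o - 5)*(o - 2)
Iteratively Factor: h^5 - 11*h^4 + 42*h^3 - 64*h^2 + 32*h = (h - 4)*(h^4 - 7*h^3 + 14*h^2 - 8*h) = h*(h - 4)*(h^3 - 7*h^2 + 14*h - 8) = h*(h - 4)^2*(h^2 - 3*h + 2) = h*(h - 4)^2*(h - 2)*(h - 1)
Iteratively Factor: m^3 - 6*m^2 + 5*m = (m)*(m^2 - 6*m + 5) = m*(m - 5)*(m - 1)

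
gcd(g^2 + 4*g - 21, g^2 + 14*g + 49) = g + 7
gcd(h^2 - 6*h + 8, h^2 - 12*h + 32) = h - 4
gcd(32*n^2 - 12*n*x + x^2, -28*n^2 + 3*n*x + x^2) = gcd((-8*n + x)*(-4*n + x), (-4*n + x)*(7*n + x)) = -4*n + x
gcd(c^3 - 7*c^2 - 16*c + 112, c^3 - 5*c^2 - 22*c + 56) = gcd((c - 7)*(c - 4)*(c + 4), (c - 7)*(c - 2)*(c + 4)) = c^2 - 3*c - 28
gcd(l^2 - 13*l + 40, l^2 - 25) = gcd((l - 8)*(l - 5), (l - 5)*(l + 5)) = l - 5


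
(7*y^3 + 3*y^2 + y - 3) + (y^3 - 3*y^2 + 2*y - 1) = 8*y^3 + 3*y - 4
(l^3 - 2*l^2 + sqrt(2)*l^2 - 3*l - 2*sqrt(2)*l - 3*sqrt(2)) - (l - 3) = l^3 - 2*l^2 + sqrt(2)*l^2 - 4*l - 2*sqrt(2)*l - 3*sqrt(2) + 3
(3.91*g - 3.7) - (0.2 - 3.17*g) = 7.08*g - 3.9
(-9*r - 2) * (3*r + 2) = -27*r^2 - 24*r - 4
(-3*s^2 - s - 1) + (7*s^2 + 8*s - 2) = 4*s^2 + 7*s - 3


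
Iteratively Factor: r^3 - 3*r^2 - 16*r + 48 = (r - 4)*(r^2 + r - 12) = (r - 4)*(r - 3)*(r + 4)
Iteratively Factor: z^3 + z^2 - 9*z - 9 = (z + 3)*(z^2 - 2*z - 3) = (z + 1)*(z + 3)*(z - 3)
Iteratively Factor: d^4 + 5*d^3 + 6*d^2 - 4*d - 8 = (d + 2)*(d^3 + 3*d^2 - 4) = (d - 1)*(d + 2)*(d^2 + 4*d + 4) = (d - 1)*(d + 2)^2*(d + 2)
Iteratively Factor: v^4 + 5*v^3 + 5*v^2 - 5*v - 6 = (v + 3)*(v^3 + 2*v^2 - v - 2) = (v + 1)*(v + 3)*(v^2 + v - 2) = (v - 1)*(v + 1)*(v + 3)*(v + 2)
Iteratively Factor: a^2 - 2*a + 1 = (a - 1)*(a - 1)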